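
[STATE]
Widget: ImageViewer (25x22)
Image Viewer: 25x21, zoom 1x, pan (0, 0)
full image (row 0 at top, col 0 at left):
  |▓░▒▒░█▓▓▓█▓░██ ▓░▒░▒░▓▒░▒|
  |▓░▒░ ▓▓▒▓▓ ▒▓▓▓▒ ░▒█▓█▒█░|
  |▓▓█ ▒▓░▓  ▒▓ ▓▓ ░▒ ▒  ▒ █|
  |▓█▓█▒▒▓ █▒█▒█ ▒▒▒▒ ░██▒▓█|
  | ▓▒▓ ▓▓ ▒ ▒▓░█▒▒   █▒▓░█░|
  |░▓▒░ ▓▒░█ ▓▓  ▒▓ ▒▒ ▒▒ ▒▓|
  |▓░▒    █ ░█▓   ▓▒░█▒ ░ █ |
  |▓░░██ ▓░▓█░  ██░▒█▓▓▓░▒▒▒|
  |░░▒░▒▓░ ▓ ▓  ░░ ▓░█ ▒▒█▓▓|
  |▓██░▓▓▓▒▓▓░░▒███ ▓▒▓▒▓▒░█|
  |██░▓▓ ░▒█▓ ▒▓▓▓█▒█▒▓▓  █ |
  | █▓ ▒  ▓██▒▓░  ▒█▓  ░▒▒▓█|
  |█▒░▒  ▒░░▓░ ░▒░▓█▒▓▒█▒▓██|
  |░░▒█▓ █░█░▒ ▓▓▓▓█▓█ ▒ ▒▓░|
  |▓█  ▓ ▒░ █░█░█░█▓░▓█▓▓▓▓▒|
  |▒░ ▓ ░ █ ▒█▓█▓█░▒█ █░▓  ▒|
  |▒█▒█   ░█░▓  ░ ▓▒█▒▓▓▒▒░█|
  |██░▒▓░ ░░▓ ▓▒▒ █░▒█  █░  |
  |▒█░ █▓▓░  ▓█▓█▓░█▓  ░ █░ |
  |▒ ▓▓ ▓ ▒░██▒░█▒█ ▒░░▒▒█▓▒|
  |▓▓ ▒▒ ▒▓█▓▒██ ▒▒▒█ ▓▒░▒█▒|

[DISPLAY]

▓░▒▒░█▓▓▓█▓░██ ▓░▒░▒░▓▒░▒
▓░▒░ ▓▓▒▓▓ ▒▓▓▓▒ ░▒█▓█▒█░
▓▓█ ▒▓░▓  ▒▓ ▓▓ ░▒ ▒  ▒ █
▓█▓█▒▒▓ █▒█▒█ ▒▒▒▒ ░██▒▓█
 ▓▒▓ ▓▓ ▒ ▒▓░█▒▒   █▒▓░█░
░▓▒░ ▓▒░█ ▓▓  ▒▓ ▒▒ ▒▒ ▒▓
▓░▒    █ ░█▓   ▓▒░█▒ ░ █ 
▓░░██ ▓░▓█░  ██░▒█▓▓▓░▒▒▒
░░▒░▒▓░ ▓ ▓  ░░ ▓░█ ▒▒█▓▓
▓██░▓▓▓▒▓▓░░▒███ ▓▒▓▒▓▒░█
██░▓▓ ░▒█▓ ▒▓▓▓█▒█▒▓▓  █ 
 █▓ ▒  ▓██▒▓░  ▒█▓  ░▒▒▓█
█▒░▒  ▒░░▓░ ░▒░▓█▒▓▒█▒▓██
░░▒█▓ █░█░▒ ▓▓▓▓█▓█ ▒ ▒▓░
▓█  ▓ ▒░ █░█░█░█▓░▓█▓▓▓▓▒
▒░ ▓ ░ █ ▒█▓█▓█░▒█ █░▓  ▒
▒█▒█   ░█░▓  ░ ▓▒█▒▓▓▒▒░█
██░▒▓░ ░░▓ ▓▒▒ █░▒█  █░  
▒█░ █▓▓░  ▓█▓█▓░█▓  ░ █░ 
▒ ▓▓ ▓ ▒░██▒░█▒█ ▒░░▒▒█▓▒
▓▓ ▒▒ ▒▓█▓▒██ ▒▒▒█ ▓▒░▒█▒
                         


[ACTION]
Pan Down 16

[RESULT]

▒█▒█   ░█░▓  ░ ▓▒█▒▓▓▒▒░█
██░▒▓░ ░░▓ ▓▒▒ █░▒█  █░  
▒█░ █▓▓░  ▓█▓█▓░█▓  ░ █░ 
▒ ▓▓ ▓ ▒░██▒░█▒█ ▒░░▒▒█▓▒
▓▓ ▒▒ ▒▓█▓▒██ ▒▒▒█ ▓▒░▒█▒
                         
                         
                         
                         
                         
                         
                         
                         
                         
                         
                         
                         
                         
                         
                         
                         
                         


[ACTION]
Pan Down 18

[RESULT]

                         
                         
                         
                         
                         
                         
                         
                         
                         
                         
                         
                         
                         
                         
                         
                         
                         
                         
                         
                         
                         
                         


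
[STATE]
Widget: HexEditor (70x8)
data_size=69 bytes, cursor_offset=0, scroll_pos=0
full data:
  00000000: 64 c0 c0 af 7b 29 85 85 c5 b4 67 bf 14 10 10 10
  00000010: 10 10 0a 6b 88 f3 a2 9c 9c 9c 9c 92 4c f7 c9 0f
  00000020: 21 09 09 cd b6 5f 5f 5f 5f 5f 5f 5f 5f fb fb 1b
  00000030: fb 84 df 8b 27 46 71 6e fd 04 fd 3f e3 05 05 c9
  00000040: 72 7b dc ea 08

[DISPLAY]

00000000  64 c0 c0 af 7b 29 85 85  c5 b4 67 bf 14 10 10 10  |d...{)...
00000010  10 10 0a 6b 88 f3 a2 9c  9c 9c 9c 92 4c f7 c9 0f  |...k.....
00000020  21 09 09 cd b6 5f 5f 5f  5f 5f 5f 5f 5f fb fb 1b  |!....____
00000030  fb 84 df 8b 27 46 71 6e  fd 04 fd 3f e3 05 05 c9  |....'Fqn.
00000040  72 7b dc ea 08                                    |r{...    
                                                                      
                                                                      
                                                                      


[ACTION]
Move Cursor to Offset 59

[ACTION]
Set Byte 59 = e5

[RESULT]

00000000  64 c0 c0 af 7b 29 85 85  c5 b4 67 bf 14 10 10 10  |d...{)...
00000010  10 10 0a 6b 88 f3 a2 9c  9c 9c 9c 92 4c f7 c9 0f  |...k.....
00000020  21 09 09 cd b6 5f 5f 5f  5f 5f 5f 5f 5f fb fb 1b  |!....____
00000030  fb 84 df 8b 27 46 71 6e  fd 04 fd E5 e3 05 05 c9  |....'Fqn.
00000040  72 7b dc ea 08                                    |r{...    
                                                                      
                                                                      
                                                                      


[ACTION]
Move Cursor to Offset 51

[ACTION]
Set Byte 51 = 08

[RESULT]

00000000  64 c0 c0 af 7b 29 85 85  c5 b4 67 bf 14 10 10 10  |d...{)...
00000010  10 10 0a 6b 88 f3 a2 9c  9c 9c 9c 92 4c f7 c9 0f  |...k.....
00000020  21 09 09 cd b6 5f 5f 5f  5f 5f 5f 5f 5f fb fb 1b  |!....____
00000030  fb 84 df 08 27 46 71 6e  fd 04 fd e5 e3 05 05 c9  |....'Fqn.
00000040  72 7b dc ea 08                                    |r{...    
                                                                      
                                                                      
                                                                      


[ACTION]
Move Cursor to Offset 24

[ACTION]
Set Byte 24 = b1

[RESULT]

00000000  64 c0 c0 af 7b 29 85 85  c5 b4 67 bf 14 10 10 10  |d...{)...
00000010  10 10 0a 6b 88 f3 a2 9c  B1 9c 9c 92 4c f7 c9 0f  |...k.....
00000020  21 09 09 cd b6 5f 5f 5f  5f 5f 5f 5f 5f fb fb 1b  |!....____
00000030  fb 84 df 08 27 46 71 6e  fd 04 fd e5 e3 05 05 c9  |....'Fqn.
00000040  72 7b dc ea 08                                    |r{...    
                                                                      
                                                                      
                                                                      


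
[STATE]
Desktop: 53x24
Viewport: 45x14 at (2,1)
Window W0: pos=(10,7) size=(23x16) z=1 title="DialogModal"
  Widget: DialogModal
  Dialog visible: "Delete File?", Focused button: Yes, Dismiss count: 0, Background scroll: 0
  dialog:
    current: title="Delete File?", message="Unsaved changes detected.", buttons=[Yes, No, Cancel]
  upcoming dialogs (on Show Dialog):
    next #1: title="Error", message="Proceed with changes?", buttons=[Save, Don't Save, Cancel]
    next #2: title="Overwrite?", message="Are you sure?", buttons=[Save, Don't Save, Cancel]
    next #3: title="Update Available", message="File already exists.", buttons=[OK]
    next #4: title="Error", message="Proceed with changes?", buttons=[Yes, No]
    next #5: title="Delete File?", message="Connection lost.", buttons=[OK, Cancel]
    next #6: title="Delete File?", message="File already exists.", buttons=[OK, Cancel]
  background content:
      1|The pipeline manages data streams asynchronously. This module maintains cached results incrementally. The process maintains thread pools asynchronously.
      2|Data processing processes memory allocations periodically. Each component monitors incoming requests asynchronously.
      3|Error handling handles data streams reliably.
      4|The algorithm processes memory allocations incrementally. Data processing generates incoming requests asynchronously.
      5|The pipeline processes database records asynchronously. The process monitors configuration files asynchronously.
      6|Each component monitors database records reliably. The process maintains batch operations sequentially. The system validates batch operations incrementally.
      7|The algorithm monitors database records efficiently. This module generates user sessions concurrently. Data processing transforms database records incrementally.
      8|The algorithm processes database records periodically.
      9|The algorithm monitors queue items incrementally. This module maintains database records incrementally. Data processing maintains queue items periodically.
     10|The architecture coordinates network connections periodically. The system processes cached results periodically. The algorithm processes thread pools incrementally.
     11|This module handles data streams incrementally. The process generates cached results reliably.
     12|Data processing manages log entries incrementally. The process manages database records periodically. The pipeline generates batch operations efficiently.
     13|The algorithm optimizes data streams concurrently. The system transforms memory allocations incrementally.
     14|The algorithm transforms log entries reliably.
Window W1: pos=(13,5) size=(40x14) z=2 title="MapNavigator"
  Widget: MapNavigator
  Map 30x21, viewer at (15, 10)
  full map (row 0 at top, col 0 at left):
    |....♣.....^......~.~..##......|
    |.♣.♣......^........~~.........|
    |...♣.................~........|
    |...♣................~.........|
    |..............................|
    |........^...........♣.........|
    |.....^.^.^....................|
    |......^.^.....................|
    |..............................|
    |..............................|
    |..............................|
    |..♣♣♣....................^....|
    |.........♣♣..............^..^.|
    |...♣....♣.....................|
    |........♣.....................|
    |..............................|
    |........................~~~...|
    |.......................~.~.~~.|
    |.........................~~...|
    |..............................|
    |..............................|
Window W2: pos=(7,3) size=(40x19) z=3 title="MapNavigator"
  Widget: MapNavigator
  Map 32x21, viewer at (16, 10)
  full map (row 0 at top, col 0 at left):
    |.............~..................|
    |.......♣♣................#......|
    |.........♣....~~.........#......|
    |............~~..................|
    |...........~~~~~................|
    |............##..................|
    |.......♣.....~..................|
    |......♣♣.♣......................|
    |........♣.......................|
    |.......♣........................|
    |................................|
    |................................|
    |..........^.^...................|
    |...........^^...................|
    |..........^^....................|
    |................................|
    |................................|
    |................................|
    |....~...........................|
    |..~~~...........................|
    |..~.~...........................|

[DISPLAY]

                                             
                                             
     ┏━━━━━━━━━━━━━━━━━━━━━━━━━━━━━━━━━━━━━━┓
     ┃ MapNavigator                         ┃
     ┠──────────────────────────────────────┨
     ┃   ............~~..................   ┃
     ┃   ...........~~~~~................   ┃
     ┃   ............##..................   ┃
     ┃   .......♣.....~..................   ┃
     ┃   ......♣♣.♣......................   ┃
     ┃   ........♣.......................   ┃
     ┃   .......♣........................   ┃
     ┃   ................@...............   ┃
     ┃   ................................   ┃


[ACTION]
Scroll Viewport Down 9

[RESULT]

     ┃   ......♣♣.♣......................   ┃
     ┃   ........♣.......................   ┃
     ┃   .......♣........................   ┃
     ┃   ................@...............   ┃
     ┃   ................................   ┃
     ┃   ..........^.^...................   ┃
     ┃   ...........^^...................   ┃
     ┃   ..........^^....................   ┃
     ┃   ................................   ┃
     ┃   ................................   ┃
     ┃   ................................   ┃
     ┗━━━━━━━━━━━━━━━━━━━━━━━━━━━━━━━━━━━━━━┛
        ┗━━━━━━━━━━━━━━━━━━━━━┛              
                                             


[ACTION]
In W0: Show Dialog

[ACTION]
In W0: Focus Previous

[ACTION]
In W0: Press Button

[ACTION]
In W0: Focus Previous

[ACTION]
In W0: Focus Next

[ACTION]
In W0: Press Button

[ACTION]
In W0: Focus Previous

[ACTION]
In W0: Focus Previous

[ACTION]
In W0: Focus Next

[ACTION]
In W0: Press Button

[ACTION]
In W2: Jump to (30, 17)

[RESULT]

     ┃^....................                 ┃
     ┃.....................                 ┃
     ┃.....................                 ┃
     ┃...................@.                 ┃
     ┃.....................                 ┃
     ┃.....................                 ┃
     ┃.....................                 ┃
     ┃                                      ┃
     ┃                                      ┃
     ┃                                      ┃
     ┃                                      ┃
     ┗━━━━━━━━━━━━━━━━━━━━━━━━━━━━━━━━━━━━━━┛
        ┗━━━━━━━━━━━━━━━━━━━━━┛              
                                             


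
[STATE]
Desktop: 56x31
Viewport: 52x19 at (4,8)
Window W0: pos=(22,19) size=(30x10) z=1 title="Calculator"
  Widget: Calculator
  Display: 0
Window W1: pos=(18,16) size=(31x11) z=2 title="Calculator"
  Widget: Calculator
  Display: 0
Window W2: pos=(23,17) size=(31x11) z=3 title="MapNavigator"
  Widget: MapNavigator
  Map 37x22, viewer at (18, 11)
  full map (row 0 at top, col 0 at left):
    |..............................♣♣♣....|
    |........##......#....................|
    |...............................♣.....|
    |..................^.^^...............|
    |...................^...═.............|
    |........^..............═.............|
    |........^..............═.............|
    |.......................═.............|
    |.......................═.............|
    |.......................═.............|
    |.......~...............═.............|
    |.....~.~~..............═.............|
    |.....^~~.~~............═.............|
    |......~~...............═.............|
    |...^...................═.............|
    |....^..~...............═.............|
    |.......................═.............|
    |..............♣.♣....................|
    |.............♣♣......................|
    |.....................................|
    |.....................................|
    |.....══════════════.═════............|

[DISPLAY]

                                                    
                                                    
                                                    
                                                    
                                                    
                                                    
                                                    
                                                    
              ┏━━━━━━━━━━━━━━━━━━━━━━━━━━━━━┓       
              ┃ Cal┏━━━━━━━━━━━━━━━━━━━━━━━━━━━━━┓  
              ┠────┃ MapNavigator                ┃  
              ┃    ┠─────────────────────────────┨  
              ┃┌───┃...................═.........┃  
              ┃│ 7 ┃...................═.........┃  
              ┃├───┃...~...............═.........┃  
              ┃│ 4 ┃.~.~~.........@....═.........┃  
              ┃├───┃.^~~.~~............═.........┃  
              ┃│ 1 ┃..~~...............═.........┃  
              ┗━━━━┃...................═.........┃  


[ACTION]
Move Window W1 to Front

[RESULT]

                                                    
                                                    
                                                    
                                                    
                                                    
                                                    
                                                    
                                                    
              ┏━━━━━━━━━━━━━━━━━━━━━━━━━━━━━┓       
              ┃ Calculator                  ┃━━━━┓  
              ┠─────────────────────────────┨    ┃  
              ┃                            0┃────┨  
              ┃┌───┬───┬───┬───┐            ┃....┃  
              ┃│ 7 │ 8 │ 9 │ ÷ │            ┃....┃  
              ┃├───┼───┼───┼───┤            ┃....┃  
              ┃│ 4 │ 5 │ 6 │ × │            ┃....┃  
              ┃├───┼───┼───┼───┤            ┃....┃  
              ┃│ 1 │ 2 │ 3 │ - │            ┃....┃  
              ┗━━━━━━━━━━━━━━━━━━━━━━━━━━━━━┛....┃  


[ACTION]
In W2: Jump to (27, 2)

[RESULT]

                                                    
                                                    
                                                    
                                                    
                                                    
                                                    
                                                    
                                                    
              ┏━━━━━━━━━━━━━━━━━━━━━━━━━━━━━┓       
              ┃ Calculator                  ┃━━━━┓  
              ┠─────────────────────────────┨    ┃  
              ┃                            0┃────┨  
              ┃┌───┬───┬───┬───┐            ┃    ┃  
              ┃│ 7 │ 8 │ 9 │ ÷ │            ┃    ┃  
              ┃├───┼───┼───┼───┤            ┃    ┃  
              ┃│ 4 │ 5 │ 6 │ × │            ┃    ┃  
              ┃├───┼───┼───┼───┤            ┃    ┃  
              ┃│ 1 │ 2 │ 3 │ - │            ┃    ┃  
              ┗━━━━━━━━━━━━━━━━━━━━━━━━━━━━━┛    ┃  


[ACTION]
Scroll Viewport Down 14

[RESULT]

                                                    
                                                    
                                                    
                                                    
              ┏━━━━━━━━━━━━━━━━━━━━━━━━━━━━━┓       
              ┃ Calculator                  ┃━━━━┓  
              ┠─────────────────────────────┨    ┃  
              ┃                            0┃────┨  
              ┃┌───┬───┬───┬───┐            ┃    ┃  
              ┃│ 7 │ 8 │ 9 │ ÷ │            ┃    ┃  
              ┃├───┼───┼───┼───┤            ┃    ┃  
              ┃│ 4 │ 5 │ 6 │ × │            ┃    ┃  
              ┃├───┼───┼───┼───┤            ┃    ┃  
              ┃│ 1 │ 2 │ 3 │ - │            ┃    ┃  
              ┗━━━━━━━━━━━━━━━━━━━━━━━━━━━━━┛    ┃  
                  ┃┗━━━━━━━━━━━━━━━━━━━━━━━━━━━━━┛  
                  ┗━━━━━━━━━━━━━━━━━━━━━━━━━━━━┛    
                                                    
                                                    


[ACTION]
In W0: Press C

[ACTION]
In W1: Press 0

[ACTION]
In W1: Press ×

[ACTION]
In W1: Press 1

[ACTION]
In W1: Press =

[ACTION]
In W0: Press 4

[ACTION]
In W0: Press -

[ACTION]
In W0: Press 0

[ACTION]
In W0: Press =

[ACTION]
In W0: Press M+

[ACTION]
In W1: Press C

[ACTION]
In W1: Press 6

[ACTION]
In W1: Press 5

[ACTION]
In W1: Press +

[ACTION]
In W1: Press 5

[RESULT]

                                                    
                                                    
                                                    
                                                    
              ┏━━━━━━━━━━━━━━━━━━━━━━━━━━━━━┓       
              ┃ Calculator                  ┃━━━━┓  
              ┠─────────────────────────────┨    ┃  
              ┃                            5┃────┨  
              ┃┌───┬───┬───┬───┐            ┃    ┃  
              ┃│ 7 │ 8 │ 9 │ ÷ │            ┃    ┃  
              ┃├───┼───┼───┼───┤            ┃    ┃  
              ┃│ 4 │ 5 │ 6 │ × │            ┃    ┃  
              ┃├───┼───┼───┼───┤            ┃    ┃  
              ┃│ 1 │ 2 │ 3 │ - │            ┃    ┃  
              ┗━━━━━━━━━━━━━━━━━━━━━━━━━━━━━┛    ┃  
                  ┃┗━━━━━━━━━━━━━━━━━━━━━━━━━━━━━┛  
                  ┗━━━━━━━━━━━━━━━━━━━━━━━━━━━━┛    
                                                    
                                                    


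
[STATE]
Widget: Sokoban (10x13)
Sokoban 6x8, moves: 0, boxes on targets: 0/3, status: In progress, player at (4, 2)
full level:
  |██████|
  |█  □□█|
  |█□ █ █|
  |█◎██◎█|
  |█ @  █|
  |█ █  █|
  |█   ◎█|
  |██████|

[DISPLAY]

██████    
█  □□█    
█□ █ █    
█◎██◎█    
█ @  █    
█ █  █    
█   ◎█    
██████    
Moves: 0  
          
          
          
          


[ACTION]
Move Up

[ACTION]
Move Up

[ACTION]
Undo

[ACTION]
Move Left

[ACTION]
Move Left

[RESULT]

██████    
█  □□█    
█□ █ █    
█◎██◎█    
█@   █    
█ █  █    
█   ◎█    
██████    
Moves: 1  
          
          
          
          


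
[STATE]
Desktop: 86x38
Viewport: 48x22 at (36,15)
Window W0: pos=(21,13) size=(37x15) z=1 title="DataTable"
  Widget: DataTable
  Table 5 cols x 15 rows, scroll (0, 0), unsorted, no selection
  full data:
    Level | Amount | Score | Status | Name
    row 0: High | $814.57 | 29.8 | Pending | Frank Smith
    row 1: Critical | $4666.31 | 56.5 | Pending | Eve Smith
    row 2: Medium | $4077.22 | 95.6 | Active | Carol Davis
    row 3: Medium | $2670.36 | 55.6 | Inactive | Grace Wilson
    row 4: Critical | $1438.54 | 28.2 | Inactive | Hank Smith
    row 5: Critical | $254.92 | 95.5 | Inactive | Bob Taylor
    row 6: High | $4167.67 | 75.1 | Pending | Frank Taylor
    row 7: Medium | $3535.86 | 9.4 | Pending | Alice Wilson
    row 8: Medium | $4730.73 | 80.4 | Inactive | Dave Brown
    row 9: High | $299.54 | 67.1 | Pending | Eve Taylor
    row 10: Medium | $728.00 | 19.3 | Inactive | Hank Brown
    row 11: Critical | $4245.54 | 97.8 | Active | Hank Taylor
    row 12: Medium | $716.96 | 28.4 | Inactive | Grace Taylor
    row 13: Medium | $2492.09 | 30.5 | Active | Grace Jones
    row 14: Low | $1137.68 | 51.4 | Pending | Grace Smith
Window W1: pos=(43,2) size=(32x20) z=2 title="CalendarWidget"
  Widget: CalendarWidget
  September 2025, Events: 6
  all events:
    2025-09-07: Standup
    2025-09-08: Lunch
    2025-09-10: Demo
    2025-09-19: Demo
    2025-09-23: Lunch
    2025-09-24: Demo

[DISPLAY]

───────┃                              ┃         
t  │Sco┃                              ┃         
───┼───┃                              ┃         
57 │29.┃                              ┃         
.31│56.┃                              ┃         
.22│95.┃                              ┃         
.36│55.┗━━━━━━━━━━━━━━━━━━━━━━━━━━━━━━┛         
.54│28.2 │Inactive│Ha┃                          
92 │95.5 │Inactive│Bo┃                          
.67│75.1 │Pending │Fr┃                          
.86│9.4  │Pending │Al┃                          
.73│80.4 │Inactive│Da┃                          
━━━━━━━━━━━━━━━━━━━━━┛                          
                                                
                                                
                                                
                                                
                                                
                                                
                                                
                                                
                                                


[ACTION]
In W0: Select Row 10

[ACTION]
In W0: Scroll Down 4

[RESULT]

───────┃                              ┃         
t  │Sco┃                              ┃         
───┼───┃                              ┃         
.54│28.┃                              ┃         
92 │95.┃                              ┃         
.67│75.┃                              ┃         
.86│9.4┗━━━━━━━━━━━━━━━━━━━━━━━━━━━━━━┛         
.73│80.4 │Inactive│Da┃                          
54 │67.1 │Pending │Ev┃                          
00 │19.3 │Inactive│Ha┃                          
.54│97.8 │Active  │Ha┃                          
96 │28.4 │Inactive│Gr┃                          
━━━━━━━━━━━━━━━━━━━━━┛                          
                                                
                                                
                                                
                                                
                                                
                                                
                                                
                                                
                                                


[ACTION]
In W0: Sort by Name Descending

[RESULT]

───────┃                              ┃         
t  │Sco┃                              ┃         
───┼───┃                              ┃         
96 │28.┃                              ┃         
.68│51.┃                              ┃         
.09│30.┃                              ┃         
.67│75.┗━━━━━━━━━━━━━━━━━━━━━━━━━━━━━━┛         
57 │29.8 │Pending │Fr┃                          
54 │67.1 │Pending │Ev┃                          
.31│56.5 │Pending │Ev┃                          
.73│80.4 │Inactive│Da┃                          
.22│95.6 │Active  │Ca┃                          
━━━━━━━━━━━━━━━━━━━━━┛                          
                                                
                                                
                                                
                                                
                                                
                                                
                                                
                                                
                                                


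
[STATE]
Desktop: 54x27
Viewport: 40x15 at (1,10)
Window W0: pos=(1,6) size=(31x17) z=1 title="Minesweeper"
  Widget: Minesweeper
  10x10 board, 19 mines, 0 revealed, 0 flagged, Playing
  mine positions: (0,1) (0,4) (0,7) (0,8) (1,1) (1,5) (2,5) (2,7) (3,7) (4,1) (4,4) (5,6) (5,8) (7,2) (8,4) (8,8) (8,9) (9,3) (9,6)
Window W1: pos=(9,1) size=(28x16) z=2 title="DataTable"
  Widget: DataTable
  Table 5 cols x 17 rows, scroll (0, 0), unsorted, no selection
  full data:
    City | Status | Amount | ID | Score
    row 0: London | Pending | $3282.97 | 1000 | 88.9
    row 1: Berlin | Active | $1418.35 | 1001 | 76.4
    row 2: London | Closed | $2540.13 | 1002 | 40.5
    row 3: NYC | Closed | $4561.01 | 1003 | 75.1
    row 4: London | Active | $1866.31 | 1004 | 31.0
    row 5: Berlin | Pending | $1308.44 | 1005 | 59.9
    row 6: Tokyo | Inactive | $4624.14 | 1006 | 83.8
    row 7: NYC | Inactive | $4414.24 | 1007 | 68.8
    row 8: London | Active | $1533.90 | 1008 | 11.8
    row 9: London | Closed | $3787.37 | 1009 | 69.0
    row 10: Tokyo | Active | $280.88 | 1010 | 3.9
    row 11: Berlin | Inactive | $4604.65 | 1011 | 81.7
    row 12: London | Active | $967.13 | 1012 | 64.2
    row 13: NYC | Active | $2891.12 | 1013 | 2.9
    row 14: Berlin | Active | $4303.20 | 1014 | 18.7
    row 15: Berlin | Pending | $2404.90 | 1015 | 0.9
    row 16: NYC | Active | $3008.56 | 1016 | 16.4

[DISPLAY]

┃■■■■■■■┃London│Active  │$1866.31│1┃    
┃■■■■■■■┃Berlin│Pending │$1308.44│1┃    
┃■■■■■■■┃Tokyo │Inactive│$4624.14│1┃    
┃■■■■■■■┃NYC   │Inactive│$4414.24│1┃    
┃■■■■■■■┃London│Active  │$1533.90│1┃    
┃■■■■■■■┃London│Closed  │$3787.37│1┃    
┃■■■■■■■┗━━━━━━━━━━━━━━━━━━━━━━━━━━┛    
┃■■■■■■■■■■                   ┃         
┃■■■■■■■■■■                   ┃         
┃                             ┃         
┃                             ┃         
┃                             ┃         
┗━━━━━━━━━━━━━━━━━━━━━━━━━━━━━┛         
                                        
                                        


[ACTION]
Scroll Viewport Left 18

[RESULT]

 ┃■■■■■■■┃London│Active  │$1866.31│1┃   
 ┃■■■■■■■┃Berlin│Pending │$1308.44│1┃   
 ┃■■■■■■■┃Tokyo │Inactive│$4624.14│1┃   
 ┃■■■■■■■┃NYC   │Inactive│$4414.24│1┃   
 ┃■■■■■■■┃London│Active  │$1533.90│1┃   
 ┃■■■■■■■┃London│Closed  │$3787.37│1┃   
 ┃■■■■■■■┗━━━━━━━━━━━━━━━━━━━━━━━━━━┛   
 ┃■■■■■■■■■■                   ┃        
 ┃■■■■■■■■■■                   ┃        
 ┃                             ┃        
 ┃                             ┃        
 ┃                             ┃        
 ┗━━━━━━━━━━━━━━━━━━━━━━━━━━━━━┛        
                                        
                                        


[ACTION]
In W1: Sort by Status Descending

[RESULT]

 ┃■■■■■■■┃NYC   │Inactive│$4414.24│1┃   
 ┃■■■■■■■┃Berlin│Inactive│$4604.65│1┃   
 ┃■■■■■■■┃London│Closed  │$2540.13│1┃   
 ┃■■■■■■■┃NYC   │Closed  │$4561.01│1┃   
 ┃■■■■■■■┃London│Closed  │$3787.37│1┃   
 ┃■■■■■■■┃Berlin│Active  │$1418.35│1┃   
 ┃■■■■■■■┗━━━━━━━━━━━━━━━━━━━━━━━━━━┛   
 ┃■■■■■■■■■■                   ┃        
 ┃■■■■■■■■■■                   ┃        
 ┃                             ┃        
 ┃                             ┃        
 ┃                             ┃        
 ┗━━━━━━━━━━━━━━━━━━━━━━━━━━━━━┛        
                                        
                                        


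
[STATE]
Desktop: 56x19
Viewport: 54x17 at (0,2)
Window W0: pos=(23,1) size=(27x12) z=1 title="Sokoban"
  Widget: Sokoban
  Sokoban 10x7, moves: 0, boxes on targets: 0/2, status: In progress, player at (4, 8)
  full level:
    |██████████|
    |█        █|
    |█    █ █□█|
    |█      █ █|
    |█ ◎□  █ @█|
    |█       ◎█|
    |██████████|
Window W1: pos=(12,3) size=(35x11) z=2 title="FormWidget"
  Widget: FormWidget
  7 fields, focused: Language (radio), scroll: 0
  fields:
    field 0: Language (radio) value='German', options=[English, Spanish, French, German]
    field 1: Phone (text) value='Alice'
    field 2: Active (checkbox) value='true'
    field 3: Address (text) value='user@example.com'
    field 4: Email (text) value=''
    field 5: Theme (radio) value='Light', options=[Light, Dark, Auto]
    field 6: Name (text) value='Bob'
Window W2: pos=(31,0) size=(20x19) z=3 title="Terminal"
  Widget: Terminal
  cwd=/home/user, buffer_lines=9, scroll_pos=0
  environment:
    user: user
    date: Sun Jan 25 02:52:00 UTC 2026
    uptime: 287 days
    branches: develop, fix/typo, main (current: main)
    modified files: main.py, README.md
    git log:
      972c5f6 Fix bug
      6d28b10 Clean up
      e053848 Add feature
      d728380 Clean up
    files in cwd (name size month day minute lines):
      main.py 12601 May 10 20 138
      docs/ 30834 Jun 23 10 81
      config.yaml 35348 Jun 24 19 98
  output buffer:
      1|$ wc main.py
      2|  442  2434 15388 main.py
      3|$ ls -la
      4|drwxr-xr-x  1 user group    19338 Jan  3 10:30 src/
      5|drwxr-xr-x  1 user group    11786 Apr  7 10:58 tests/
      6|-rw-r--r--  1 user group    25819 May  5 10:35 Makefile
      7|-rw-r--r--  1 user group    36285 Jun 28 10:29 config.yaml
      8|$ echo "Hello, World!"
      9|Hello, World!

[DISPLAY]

                       ┃ Sokoba┠──────────────────┨   
            ┏━━━━━━━━━━━━━━━━━━┃$ wc main.py      ┃   
            ┃ FormWidget       ┃  442  2434 15388 ┃   
            ┠──────────────────┃$ ls -la          ┃   
            ┃> Language:   ( ) ┃drwxr-xr-x  1 user┃   
            ┃  Phone:      [Ali┃drwxr-xr-x  1 user┃   
            ┃  Active:     [x] ┃-rw-r--r--  1 user┃   
            ┃  Address:    [use┃-rw-r--r--  1 user┃   
            ┃  Email:      [   ┃$ echo "Hello, Wor┃   
            ┃  Theme:      (●) ┃Hello, World!     ┃   
            ┃  Name:       [Bob┃$ █               ┃   
            ┗━━━━━━━━━━━━━━━━━━┃                  ┃   
                               ┃                  ┃   
                               ┃                  ┃   
                               ┃                  ┃   
                               ┃                  ┃   
                               ┗━━━━━━━━━━━━━━━━━━┛   


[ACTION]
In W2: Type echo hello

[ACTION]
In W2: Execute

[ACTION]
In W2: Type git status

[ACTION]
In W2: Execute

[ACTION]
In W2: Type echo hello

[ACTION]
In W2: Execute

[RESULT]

                       ┃ Sokoba┠──────────────────┨   
            ┏━━━━━━━━━━━━━━━━━━┃-rw-r--r--  1 user┃   
            ┃ FormWidget       ┃-rw-r--r--  1 user┃   
            ┠──────────────────┃$ echo "Hello, Wor┃   
            ┃> Language:   ( ) ┃Hello, World!     ┃   
            ┃  Phone:      [Ali┃$ echo hello      ┃   
            ┃  Active:     [x] ┃hello             ┃   
            ┃  Address:    [use┃$ git status      ┃   
            ┃  Email:      [   ┃On branch main    ┃   
            ┃  Theme:      (●) ┃Changes not staged┃   
            ┃  Name:       [Bob┃                  ┃   
            ┗━━━━━━━━━━━━━━━━━━┃        modified: ┃   
                               ┃        modified: ┃   
                               ┃$ echo hello      ┃   
                               ┃hello             ┃   
                               ┃$ █               ┃   
                               ┗━━━━━━━━━━━━━━━━━━┛   


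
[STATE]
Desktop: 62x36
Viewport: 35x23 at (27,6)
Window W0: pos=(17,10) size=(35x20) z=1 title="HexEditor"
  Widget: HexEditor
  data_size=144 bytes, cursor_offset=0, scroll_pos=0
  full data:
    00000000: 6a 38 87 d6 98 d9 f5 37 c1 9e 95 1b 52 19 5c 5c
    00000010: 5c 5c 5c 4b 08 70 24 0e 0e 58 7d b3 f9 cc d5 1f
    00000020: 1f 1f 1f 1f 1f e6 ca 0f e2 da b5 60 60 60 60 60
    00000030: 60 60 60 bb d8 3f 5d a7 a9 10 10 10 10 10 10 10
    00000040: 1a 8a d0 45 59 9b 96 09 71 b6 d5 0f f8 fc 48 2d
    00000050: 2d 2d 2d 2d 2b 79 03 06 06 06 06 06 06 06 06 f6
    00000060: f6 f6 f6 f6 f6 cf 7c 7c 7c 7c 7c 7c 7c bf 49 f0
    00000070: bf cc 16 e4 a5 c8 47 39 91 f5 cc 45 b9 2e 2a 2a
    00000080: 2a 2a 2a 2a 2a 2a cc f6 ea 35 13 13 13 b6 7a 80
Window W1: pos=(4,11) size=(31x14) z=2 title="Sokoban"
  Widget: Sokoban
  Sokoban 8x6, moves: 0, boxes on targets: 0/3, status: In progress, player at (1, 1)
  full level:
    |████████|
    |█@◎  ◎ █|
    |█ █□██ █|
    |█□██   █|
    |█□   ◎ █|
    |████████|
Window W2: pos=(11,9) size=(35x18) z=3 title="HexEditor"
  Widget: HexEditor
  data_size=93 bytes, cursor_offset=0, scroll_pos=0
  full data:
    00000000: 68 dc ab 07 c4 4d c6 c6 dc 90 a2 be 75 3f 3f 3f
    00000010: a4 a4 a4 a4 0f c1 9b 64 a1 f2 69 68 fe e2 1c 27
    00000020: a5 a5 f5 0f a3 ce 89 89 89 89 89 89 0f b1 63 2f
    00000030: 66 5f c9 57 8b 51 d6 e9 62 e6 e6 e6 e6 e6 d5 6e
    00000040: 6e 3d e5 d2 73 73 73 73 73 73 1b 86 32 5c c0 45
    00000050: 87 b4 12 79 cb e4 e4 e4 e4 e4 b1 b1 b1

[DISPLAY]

                                   
                                   
                                   
━━━━━━━━━━━━━━━━━━┓                
                  ┃━━━━━┓          
──────────────────┨     ┃          
 ab 07 c4 4d c6 c6┃─────┨          
 a4 a4 0f c1 9b 64┃f5 37┃          
 f5 0f a3 ce 89 89┃24 0e┃          
 c9 57 8b 51 d6 e9┃ca 0f┃          
 e5 d2 73 73 73 73┃5d a7┃          
 12 79 cb e4 e4 e4┃96 09┃          
                  ┃03 06┃          
                  ┃7c 7c┃          
                  ┃47 39┃          
                  ┃cc f6┃          
                  ┃     ┃          
                  ┃     ┃          
                  ┃     ┃          
                  ┃     ┃          
━━━━━━━━━━━━━━━━━━┛     ┃          
                        ┃          
                        ┃          


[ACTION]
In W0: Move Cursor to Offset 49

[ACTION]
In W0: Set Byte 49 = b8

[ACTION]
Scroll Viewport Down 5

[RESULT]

──────────────────┨     ┃          
 ab 07 c4 4d c6 c6┃─────┨          
 a4 a4 0f c1 9b 64┃f5 37┃          
 f5 0f a3 ce 89 89┃24 0e┃          
 c9 57 8b 51 d6 e9┃ca 0f┃          
 e5 d2 73 73 73 73┃5d a7┃          
 12 79 cb e4 e4 e4┃96 09┃          
                  ┃03 06┃          
                  ┃7c 7c┃          
                  ┃47 39┃          
                  ┃cc f6┃          
                  ┃     ┃          
                  ┃     ┃          
                  ┃     ┃          
                  ┃     ┃          
━━━━━━━━━━━━━━━━━━┛     ┃          
                        ┃          
                        ┃          
━━━━━━━━━━━━━━━━━━━━━━━━┛          
                                   
                                   
                                   
                                   


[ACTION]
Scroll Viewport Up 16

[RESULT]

                                   
                                   
                                   
                                   
                                   
                                   
                                   
                                   
                                   
━━━━━━━━━━━━━━━━━━┓                
                  ┃━━━━━┓          
──────────────────┨     ┃          
 ab 07 c4 4d c6 c6┃─────┨          
 a4 a4 0f c1 9b 64┃f5 37┃          
 f5 0f a3 ce 89 89┃24 0e┃          
 c9 57 8b 51 d6 e9┃ca 0f┃          
 e5 d2 73 73 73 73┃5d a7┃          
 12 79 cb e4 e4 e4┃96 09┃          
                  ┃03 06┃          
                  ┃7c 7c┃          
                  ┃47 39┃          
                  ┃cc f6┃          
                  ┃     ┃          


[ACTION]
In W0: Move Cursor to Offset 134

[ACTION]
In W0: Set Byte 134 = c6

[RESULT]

                                   
                                   
                                   
                                   
                                   
                                   
                                   
                                   
                                   
━━━━━━━━━━━━━━━━━━┓                
                  ┃━━━━━┓          
──────────────────┨     ┃          
 ab 07 c4 4d c6 c6┃─────┨          
 a4 a4 0f c1 9b 64┃f5 37┃          
 f5 0f a3 ce 89 89┃24 0e┃          
 c9 57 8b 51 d6 e9┃ca 0f┃          
 e5 d2 73 73 73 73┃5d a7┃          
 12 79 cb e4 e4 e4┃96 09┃          
                  ┃03 06┃          
                  ┃7c 7c┃          
                  ┃47 39┃          
                  ┃C6 f6┃          
                  ┃     ┃          
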